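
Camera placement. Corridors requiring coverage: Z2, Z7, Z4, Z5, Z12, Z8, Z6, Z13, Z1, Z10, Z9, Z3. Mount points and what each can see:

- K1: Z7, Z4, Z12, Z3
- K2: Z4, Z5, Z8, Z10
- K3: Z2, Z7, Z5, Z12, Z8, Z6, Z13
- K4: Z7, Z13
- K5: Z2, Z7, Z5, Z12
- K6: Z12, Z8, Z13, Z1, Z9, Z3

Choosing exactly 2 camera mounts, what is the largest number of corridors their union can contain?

Choosing K3, K6 covers {Z2, Z7, Z5, Z12, Z8, Z6, Z13, Z1, Z9, Z3} — 10 corridors.
No choice of 2 camera mounts does better; here Z4, Z10 are left uncovered.

10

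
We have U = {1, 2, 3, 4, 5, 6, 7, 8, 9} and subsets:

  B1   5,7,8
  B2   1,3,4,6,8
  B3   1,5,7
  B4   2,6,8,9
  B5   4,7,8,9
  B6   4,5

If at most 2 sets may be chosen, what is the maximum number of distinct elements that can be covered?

Choosing B1, B2 covers {1, 3, 4, 5, 6, 7, 8} — 7 elements.
No choice of 2 sets does better; here 2, 9 are left uncovered.

7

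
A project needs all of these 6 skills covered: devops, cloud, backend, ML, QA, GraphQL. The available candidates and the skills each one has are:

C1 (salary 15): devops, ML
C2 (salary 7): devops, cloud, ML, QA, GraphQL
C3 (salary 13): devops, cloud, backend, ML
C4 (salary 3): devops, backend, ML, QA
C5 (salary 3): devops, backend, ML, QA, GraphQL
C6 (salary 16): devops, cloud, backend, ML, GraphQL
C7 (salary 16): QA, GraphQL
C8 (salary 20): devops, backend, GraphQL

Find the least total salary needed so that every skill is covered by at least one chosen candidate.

10

C2, C4 cover every skill at salary 7 + 3 = 10.
Any cover uses at least 2 candidates; among all covering selections none totals below 10.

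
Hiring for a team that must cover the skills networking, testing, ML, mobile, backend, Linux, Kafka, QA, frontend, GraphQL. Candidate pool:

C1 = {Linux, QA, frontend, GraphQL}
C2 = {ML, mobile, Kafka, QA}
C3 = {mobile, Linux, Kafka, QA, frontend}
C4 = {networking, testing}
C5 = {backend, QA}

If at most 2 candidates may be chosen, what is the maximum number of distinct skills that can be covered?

7

Choosing C1, C2 covers {ML, mobile, Linux, Kafka, QA, frontend, GraphQL} — 7 skills.
No choice of 2 candidates does better; here networking, testing, backend are left uncovered.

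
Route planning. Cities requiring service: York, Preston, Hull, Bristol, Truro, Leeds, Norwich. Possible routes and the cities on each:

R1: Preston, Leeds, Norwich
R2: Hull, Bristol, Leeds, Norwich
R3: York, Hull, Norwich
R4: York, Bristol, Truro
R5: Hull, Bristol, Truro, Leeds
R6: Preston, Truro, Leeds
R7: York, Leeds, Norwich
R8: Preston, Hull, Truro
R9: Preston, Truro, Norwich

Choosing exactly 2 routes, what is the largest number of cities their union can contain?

Choosing R1, R4 covers {York, Preston, Bristol, Truro, Leeds, Norwich} — 6 cities.
No choice of 2 routes does better; here Hull is left uncovered.

6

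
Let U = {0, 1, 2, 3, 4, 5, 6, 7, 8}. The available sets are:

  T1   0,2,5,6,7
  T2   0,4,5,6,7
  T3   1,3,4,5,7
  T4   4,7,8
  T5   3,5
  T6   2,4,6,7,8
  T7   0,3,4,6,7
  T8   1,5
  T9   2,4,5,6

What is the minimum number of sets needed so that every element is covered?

3

T1, T3, T4 together cover {0, 1, 2, 3, 4, 5, 6, 7, 8} — every element.
No 2 of the 9 sets cover everything (all 36 pairs fall short), so 3 is minimum.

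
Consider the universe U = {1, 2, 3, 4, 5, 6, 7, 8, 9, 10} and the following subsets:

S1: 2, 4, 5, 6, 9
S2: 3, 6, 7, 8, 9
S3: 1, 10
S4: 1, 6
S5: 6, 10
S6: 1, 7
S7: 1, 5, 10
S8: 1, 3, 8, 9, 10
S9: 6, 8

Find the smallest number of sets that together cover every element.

S1, S2, S3 together cover {1, 2, 3, 4, 5, 6, 7, 8, 9, 10} — every element.
No 2 of the 9 sets cover everything (all 36 pairs fall short), so 3 is minimum.

3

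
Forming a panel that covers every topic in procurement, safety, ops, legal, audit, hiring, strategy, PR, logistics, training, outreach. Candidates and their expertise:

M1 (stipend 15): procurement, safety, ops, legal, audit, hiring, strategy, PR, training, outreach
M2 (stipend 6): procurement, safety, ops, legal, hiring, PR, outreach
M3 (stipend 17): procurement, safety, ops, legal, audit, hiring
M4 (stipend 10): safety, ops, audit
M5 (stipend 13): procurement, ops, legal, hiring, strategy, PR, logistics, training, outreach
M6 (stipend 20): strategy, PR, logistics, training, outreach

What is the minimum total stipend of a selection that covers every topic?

M4, M5 cover every topic at stipend 10 + 13 = 23.
Any cover uses at least 2 members; among all covering selections none totals below 23.
Greedy by coverage-per-stipend would pick M2, M5, M4 for 29 — worse than the optimum 23.

23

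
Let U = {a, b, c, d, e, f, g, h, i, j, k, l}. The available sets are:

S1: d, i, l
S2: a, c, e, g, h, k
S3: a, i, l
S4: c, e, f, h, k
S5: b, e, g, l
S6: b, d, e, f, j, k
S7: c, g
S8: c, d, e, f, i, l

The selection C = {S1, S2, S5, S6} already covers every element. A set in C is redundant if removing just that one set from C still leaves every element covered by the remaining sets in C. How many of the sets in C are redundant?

Drop S1: i uncovered — not redundant.
Drop S2: a, c, h uncovered — not redundant.
Drop S5: the rest still cover every element — redundant.
Drop S6: f, j uncovered — not redundant.
1 redundant: S5.

1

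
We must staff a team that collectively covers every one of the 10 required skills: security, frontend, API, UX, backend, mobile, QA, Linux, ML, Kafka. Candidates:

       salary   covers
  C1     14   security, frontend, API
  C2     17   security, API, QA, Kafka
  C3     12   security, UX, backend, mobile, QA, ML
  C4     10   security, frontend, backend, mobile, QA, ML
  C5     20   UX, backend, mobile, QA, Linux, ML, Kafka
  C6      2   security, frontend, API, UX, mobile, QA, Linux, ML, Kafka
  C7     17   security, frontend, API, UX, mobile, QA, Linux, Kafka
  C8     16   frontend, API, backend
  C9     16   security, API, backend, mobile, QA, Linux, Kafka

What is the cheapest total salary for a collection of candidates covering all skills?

12

C4, C6 cover every skill at salary 10 + 2 = 12.
Any cover uses at least 2 candidates; among all covering selections none totals below 12.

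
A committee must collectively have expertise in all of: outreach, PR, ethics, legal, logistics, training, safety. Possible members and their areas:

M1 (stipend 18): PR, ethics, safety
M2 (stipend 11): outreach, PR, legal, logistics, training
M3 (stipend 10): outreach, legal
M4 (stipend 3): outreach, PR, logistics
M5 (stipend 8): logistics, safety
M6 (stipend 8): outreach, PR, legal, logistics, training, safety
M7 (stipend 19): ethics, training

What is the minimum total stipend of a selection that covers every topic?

M1, M6 cover every topic at stipend 18 + 8 = 26.
Any cover uses at least 2 members; among all covering selections none totals below 26.
Greedy by coverage-per-stipend would pick M4, M6, M1 for 29 — worse than the optimum 26.

26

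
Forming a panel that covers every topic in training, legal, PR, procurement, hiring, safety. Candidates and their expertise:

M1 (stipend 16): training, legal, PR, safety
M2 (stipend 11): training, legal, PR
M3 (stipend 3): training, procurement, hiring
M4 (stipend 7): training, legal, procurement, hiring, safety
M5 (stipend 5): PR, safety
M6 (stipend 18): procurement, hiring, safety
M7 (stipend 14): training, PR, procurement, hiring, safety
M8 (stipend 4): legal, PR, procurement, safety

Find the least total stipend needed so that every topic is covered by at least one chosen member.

M3, M8 cover every topic at stipend 3 + 4 = 7.
Any cover uses at least 2 members; among all covering selections none totals below 7.

7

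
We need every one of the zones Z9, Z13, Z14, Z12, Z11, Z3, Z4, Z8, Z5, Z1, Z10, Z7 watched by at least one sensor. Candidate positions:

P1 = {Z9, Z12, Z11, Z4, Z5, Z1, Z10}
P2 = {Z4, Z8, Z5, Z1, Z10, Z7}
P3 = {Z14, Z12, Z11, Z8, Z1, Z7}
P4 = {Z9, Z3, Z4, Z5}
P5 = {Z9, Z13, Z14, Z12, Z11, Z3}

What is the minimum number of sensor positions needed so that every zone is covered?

2

P2, P5 together cover {Z9, Z13, Z14, Z12, Z11, Z3, Z4, Z8, Z5, Z1, Z10, Z7} — every zone.
No single sensor position contains all 12 zones, so 2 is optimal.
Greedy (largest uncovered first) would take P1, P3, P5 — 3 sensor positions — but 2 suffice.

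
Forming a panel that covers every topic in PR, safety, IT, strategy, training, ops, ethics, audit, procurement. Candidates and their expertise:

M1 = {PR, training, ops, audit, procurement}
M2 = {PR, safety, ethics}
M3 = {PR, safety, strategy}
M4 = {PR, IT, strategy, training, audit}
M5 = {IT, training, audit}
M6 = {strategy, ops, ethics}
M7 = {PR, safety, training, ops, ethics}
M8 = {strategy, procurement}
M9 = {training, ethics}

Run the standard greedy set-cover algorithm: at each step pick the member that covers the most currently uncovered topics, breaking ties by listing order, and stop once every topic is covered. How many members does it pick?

Pick 1: M1 covers 5 new topics (PR, training, ops, audit, procurement).
Pick 2: M2 covers 2 new topics (safety, ethics).
Pick 3: M4 covers 2 new topics (IT, strategy).
Greedy uses 3 members.

3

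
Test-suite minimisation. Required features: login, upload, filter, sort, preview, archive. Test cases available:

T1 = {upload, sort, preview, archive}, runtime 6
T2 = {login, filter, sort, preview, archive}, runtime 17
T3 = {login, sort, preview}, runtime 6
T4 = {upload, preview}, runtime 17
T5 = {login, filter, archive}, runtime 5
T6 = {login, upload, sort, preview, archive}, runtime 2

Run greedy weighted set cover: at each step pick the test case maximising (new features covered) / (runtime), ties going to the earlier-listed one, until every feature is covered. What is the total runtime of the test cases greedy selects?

7

Pick 1: T6 adds 5 new (login, upload, sort, preview, archive) at runtime 2 (ratio 5/2).
Pick 2: T5 adds 1 new (filter) at runtime 5 (ratio 1/5).
Greedy total runtime: 2 + 5 = 7.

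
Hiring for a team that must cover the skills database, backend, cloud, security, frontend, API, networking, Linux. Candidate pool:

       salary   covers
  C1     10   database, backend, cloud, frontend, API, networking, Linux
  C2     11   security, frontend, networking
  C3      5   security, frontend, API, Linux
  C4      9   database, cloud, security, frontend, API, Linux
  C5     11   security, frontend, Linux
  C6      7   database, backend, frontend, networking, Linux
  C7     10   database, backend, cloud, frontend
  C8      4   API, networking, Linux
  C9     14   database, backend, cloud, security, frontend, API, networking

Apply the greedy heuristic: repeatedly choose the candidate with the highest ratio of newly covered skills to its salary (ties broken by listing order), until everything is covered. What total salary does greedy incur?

Pick 1: C3 adds 4 new (security, frontend, API, Linux) at salary 5 (ratio 4/5).
Pick 2: C6 adds 3 new (database, backend, networking) at salary 7 (ratio 3/7).
Pick 3: C4 adds 1 new (cloud) at salary 9 (ratio 1/9).
Greedy total salary: 5 + 7 + 9 = 21. (The true optimum is 15, so greedy overshoots here.)

21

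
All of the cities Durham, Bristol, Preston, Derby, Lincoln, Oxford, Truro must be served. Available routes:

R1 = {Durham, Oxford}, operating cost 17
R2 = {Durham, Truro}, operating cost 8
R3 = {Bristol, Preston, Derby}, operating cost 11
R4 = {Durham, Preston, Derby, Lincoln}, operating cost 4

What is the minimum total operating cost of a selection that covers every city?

R1, R2, R3, R4 cover every city at operating cost 17 + 8 + 11 + 4 = 40.
Any cover uses at least 4 routes; among all covering selections none totals below 40.

40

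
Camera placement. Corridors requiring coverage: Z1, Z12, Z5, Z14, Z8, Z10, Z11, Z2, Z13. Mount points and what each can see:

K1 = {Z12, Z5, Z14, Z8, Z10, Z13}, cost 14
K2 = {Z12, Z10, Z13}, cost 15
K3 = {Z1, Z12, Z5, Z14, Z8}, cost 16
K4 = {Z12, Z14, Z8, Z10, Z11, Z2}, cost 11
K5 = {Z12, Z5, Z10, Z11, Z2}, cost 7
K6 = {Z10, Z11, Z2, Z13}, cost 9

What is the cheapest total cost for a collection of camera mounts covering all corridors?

25

K3, K6 cover every corridor at cost 16 + 9 = 25.
Any cover uses at least 2 camera mounts; among all covering selections none totals below 25.
Greedy by coverage-per-cost would pick K5, K1, K3 for 37 — worse than the optimum 25.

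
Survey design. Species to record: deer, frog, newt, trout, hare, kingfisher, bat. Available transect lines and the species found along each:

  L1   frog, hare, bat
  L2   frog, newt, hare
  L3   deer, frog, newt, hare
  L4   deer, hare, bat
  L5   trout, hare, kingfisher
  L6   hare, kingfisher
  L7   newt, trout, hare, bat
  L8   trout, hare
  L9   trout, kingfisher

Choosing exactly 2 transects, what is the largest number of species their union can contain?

6

Choosing L3, L5 covers {deer, frog, newt, trout, hare, kingfisher} — 6 species.
No choice of 2 transects does better; here bat is left uncovered.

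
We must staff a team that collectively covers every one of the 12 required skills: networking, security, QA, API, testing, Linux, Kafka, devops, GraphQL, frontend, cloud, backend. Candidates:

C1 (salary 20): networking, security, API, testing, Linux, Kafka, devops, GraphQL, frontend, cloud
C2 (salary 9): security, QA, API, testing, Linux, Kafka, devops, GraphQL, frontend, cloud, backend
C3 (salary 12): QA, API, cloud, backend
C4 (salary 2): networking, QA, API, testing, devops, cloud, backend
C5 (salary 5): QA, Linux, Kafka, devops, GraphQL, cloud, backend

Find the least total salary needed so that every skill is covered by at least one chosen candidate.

C2, C4 cover every skill at salary 9 + 2 = 11.
Any cover uses at least 2 candidates; among all covering selections none totals below 11.
Greedy by coverage-per-salary would pick C4, C5, C2 for 16 — worse than the optimum 11.

11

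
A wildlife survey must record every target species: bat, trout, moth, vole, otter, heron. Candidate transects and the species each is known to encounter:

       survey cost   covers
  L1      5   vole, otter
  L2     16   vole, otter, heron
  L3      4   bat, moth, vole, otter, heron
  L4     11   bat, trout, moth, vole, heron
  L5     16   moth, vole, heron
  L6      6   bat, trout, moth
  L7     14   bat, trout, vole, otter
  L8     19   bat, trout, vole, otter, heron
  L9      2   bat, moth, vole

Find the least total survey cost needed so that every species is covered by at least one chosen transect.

10

L3, L6 cover every species at survey cost 4 + 6 = 10.
Any cover uses at least 2 transects; among all covering selections none totals below 10.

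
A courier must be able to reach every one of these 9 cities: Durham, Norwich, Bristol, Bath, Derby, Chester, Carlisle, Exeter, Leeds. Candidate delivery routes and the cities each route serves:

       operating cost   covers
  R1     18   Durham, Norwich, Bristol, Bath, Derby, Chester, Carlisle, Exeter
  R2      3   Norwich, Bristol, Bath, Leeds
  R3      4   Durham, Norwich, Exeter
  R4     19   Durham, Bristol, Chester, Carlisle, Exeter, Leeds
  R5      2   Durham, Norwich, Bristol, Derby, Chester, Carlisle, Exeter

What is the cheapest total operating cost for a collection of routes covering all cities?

R2, R5 cover every city at operating cost 3 + 2 = 5.
Any cover uses at least 2 routes; among all covering selections none totals below 5.

5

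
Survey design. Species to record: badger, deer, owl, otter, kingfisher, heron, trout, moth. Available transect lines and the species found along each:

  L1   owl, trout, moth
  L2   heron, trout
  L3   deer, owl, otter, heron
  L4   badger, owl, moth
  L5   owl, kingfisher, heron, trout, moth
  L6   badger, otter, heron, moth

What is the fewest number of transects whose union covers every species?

L3, L4, L5 together cover {badger, deer, owl, otter, kingfisher, heron, trout, moth} — every species.
No 2 of the 6 transects cover everything (all 15 pairs fall short), so 3 is minimum.

3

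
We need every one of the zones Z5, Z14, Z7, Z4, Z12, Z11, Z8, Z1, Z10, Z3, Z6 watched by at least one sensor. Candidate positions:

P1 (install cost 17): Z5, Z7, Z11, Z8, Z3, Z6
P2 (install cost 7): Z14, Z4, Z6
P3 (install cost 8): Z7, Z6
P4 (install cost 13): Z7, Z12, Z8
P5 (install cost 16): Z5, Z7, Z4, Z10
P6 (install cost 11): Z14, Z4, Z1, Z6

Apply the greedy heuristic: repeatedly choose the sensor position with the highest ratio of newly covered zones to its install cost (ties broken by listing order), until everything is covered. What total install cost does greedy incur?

64

Pick 1: P2 adds 3 new (Z14, Z4, Z6) at install cost 7 (ratio 3/7).
Pick 2: P1 adds 5 new (Z5, Z7, Z11, Z8, Z3) at install cost 17 (ratio 5/17).
Pick 3: P6 adds 1 new (Z1) at install cost 11 (ratio 1/11).
Pick 4: P4 adds 1 new (Z12) at install cost 13 (ratio 1/13).
Pick 5: P5 adds 1 new (Z10) at install cost 16 (ratio 1/16).
Greedy total install cost: 7 + 17 + 11 + 13 + 16 = 64. (The true optimum is 57, so greedy overshoots here.)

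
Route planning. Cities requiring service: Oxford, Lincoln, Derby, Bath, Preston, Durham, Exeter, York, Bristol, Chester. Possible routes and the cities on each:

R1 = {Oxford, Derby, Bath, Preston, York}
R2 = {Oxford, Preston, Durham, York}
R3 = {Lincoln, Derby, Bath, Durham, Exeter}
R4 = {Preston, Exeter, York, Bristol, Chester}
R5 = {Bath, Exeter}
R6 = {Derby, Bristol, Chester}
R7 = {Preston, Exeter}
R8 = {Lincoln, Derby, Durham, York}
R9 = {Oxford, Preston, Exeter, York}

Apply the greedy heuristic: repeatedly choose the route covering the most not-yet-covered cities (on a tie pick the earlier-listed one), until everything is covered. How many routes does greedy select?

Pick 1: R1 covers 5 new cities (Oxford, Derby, Bath, Preston, York).
Pick 2: R3 covers 3 new cities (Lincoln, Durham, Exeter).
Pick 3: R4 covers 2 new cities (Bristol, Chester).
Greedy uses 3 routes.

3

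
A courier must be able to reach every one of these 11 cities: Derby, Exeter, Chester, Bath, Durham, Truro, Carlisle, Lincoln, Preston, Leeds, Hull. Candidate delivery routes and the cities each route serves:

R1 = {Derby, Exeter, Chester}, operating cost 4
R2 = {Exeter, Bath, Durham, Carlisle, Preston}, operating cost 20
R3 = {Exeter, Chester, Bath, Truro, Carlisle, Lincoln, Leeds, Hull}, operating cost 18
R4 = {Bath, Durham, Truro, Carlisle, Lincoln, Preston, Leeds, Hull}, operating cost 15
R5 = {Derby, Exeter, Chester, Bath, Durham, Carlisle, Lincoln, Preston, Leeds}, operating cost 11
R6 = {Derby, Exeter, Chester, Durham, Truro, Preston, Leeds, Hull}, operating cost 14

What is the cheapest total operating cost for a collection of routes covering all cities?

R1, R4 cover every city at operating cost 4 + 15 = 19.
Any cover uses at least 2 routes; among all covering selections none totals below 19.
Greedy by coverage-per-operating cost would pick R5, R6 for 25 — worse than the optimum 19.

19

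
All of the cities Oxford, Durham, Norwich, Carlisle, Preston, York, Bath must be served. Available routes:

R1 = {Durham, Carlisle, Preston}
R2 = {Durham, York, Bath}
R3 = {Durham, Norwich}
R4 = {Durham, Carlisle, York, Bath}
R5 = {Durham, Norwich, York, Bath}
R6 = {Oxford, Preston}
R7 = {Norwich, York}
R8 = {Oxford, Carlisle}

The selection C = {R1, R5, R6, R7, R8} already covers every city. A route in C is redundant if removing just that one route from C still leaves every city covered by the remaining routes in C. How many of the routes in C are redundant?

4

Drop R1: the rest still cover every city — redundant.
Drop R5: Bath uncovered — not redundant.
Drop R6: the rest still cover every city — redundant.
Drop R7: the rest still cover every city — redundant.
Drop R8: the rest still cover every city — redundant.
4 redundant: R1, R6, R7, R8.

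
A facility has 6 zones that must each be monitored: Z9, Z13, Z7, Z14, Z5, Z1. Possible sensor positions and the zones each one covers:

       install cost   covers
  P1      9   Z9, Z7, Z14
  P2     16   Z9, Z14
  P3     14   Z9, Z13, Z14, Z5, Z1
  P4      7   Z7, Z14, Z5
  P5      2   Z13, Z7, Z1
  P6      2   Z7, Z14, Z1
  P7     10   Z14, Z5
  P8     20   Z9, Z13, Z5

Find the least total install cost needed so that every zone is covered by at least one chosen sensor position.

P3, P5 cover every zone at install cost 14 + 2 = 16.
Any cover uses at least 2 sensor positions; among all covering selections none totals below 16.
Greedy by coverage-per-install cost would pick P5, P6, P3 for 18 — worse than the optimum 16.

16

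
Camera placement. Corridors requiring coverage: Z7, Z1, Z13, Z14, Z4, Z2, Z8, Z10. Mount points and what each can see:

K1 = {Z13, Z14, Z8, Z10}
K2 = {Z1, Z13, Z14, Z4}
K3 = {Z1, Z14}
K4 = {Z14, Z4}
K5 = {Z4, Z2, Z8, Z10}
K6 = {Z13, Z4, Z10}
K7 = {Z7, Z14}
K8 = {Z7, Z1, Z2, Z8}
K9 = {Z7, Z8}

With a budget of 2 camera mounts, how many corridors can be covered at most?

Choosing K1, K8 covers {Z7, Z1, Z13, Z14, Z2, Z8, Z10} — 7 corridors.
No choice of 2 camera mounts does better; here Z4 is left uncovered.

7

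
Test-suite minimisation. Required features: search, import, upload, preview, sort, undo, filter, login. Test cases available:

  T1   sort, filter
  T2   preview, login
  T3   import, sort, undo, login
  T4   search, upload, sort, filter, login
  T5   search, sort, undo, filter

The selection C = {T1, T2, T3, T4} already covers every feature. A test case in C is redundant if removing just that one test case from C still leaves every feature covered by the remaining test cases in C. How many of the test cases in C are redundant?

Drop T1: the rest still cover every feature — redundant.
Drop T2: preview uncovered — not redundant.
Drop T3: import, undo uncovered — not redundant.
Drop T4: search, upload uncovered — not redundant.
1 redundant: T1.

1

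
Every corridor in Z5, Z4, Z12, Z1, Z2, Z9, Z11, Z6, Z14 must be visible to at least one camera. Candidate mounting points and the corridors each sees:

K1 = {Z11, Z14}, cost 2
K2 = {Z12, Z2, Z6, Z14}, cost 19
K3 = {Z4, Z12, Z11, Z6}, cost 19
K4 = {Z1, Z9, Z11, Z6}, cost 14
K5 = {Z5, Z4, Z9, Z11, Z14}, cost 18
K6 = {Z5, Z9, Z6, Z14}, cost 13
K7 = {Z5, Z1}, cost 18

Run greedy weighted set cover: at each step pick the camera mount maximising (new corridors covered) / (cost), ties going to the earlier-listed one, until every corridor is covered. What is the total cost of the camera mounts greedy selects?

66

Pick 1: K1 adds 2 new (Z11, Z14) at cost 2 (ratio 2/2).
Pick 2: K6 adds 3 new (Z5, Z9, Z6) at cost 13 (ratio 3/13).
Pick 3: K2 adds 2 new (Z12, Z2) at cost 19 (ratio 2/19).
Pick 4: K4 adds 1 new (Z1) at cost 14 (ratio 1/14).
Pick 5: K5 adds 1 new (Z4) at cost 18 (ratio 1/18).
Greedy total cost: 2 + 13 + 19 + 14 + 18 = 66. (The true optimum is 51, so greedy overshoots here.)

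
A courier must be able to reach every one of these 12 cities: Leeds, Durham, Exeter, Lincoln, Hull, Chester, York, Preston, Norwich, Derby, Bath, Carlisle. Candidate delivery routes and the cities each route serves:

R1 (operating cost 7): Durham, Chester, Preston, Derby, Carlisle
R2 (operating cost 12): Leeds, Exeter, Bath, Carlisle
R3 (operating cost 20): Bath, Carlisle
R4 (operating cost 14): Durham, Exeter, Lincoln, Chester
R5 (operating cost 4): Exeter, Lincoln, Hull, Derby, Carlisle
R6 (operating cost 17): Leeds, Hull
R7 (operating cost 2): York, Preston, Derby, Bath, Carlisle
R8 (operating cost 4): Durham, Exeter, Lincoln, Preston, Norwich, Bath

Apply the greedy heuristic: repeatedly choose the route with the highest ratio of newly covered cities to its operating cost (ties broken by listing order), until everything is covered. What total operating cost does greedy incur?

Pick 1: R7 adds 5 new (York, Preston, Derby, Bath, Carlisle) at operating cost 2 (ratio 5/2).
Pick 2: R8 adds 4 new (Durham, Exeter, Lincoln, Norwich) at operating cost 4 (ratio 4/4).
Pick 3: R5 adds 1 new (Hull) at operating cost 4 (ratio 1/4).
Pick 4: R1 adds 1 new (Chester) at operating cost 7 (ratio 1/7).
Pick 5: R2 adds 1 new (Leeds) at operating cost 12 (ratio 1/12).
Greedy total operating cost: 2 + 4 + 4 + 7 + 12 = 29.

29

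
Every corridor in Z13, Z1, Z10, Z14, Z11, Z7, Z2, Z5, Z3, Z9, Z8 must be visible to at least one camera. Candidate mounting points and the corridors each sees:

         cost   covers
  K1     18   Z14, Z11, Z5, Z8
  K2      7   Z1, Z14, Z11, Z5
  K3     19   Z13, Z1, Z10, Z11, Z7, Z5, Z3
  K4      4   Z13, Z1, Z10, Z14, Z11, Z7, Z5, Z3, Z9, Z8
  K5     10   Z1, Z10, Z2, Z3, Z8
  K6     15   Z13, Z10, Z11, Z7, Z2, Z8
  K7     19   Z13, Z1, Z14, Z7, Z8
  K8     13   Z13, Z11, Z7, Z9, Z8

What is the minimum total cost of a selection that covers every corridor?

K4, K5 cover every corridor at cost 4 + 10 = 14.
Any cover uses at least 2 camera mounts; among all covering selections none totals below 14.

14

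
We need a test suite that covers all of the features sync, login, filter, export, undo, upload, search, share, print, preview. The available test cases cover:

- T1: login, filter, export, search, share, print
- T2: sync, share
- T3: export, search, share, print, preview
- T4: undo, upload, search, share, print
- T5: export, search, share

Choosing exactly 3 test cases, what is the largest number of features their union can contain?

Choosing T1, T2, T4 covers {sync, login, filter, export, undo, upload, search, share, print} — 9 features.
No choice of 3 test cases does better; here preview is left uncovered.

9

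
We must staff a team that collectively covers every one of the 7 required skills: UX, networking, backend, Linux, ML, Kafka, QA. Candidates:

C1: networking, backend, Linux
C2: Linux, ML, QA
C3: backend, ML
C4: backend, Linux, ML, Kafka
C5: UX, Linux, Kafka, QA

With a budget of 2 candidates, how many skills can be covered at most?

Choosing C1, C5 covers {UX, networking, backend, Linux, Kafka, QA} — 6 skills.
No choice of 2 candidates does better; here ML is left uncovered.

6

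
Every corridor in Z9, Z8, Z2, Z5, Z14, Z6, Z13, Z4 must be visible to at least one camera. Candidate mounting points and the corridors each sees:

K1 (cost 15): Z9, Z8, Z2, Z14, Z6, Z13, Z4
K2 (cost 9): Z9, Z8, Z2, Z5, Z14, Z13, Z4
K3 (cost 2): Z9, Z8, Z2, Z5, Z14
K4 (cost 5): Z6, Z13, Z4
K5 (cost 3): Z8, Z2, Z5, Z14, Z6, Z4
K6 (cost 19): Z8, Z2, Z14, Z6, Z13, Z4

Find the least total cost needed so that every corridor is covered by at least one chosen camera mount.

K3, K4 cover every corridor at cost 2 + 5 = 7.
Any cover uses at least 2 camera mounts; among all covering selections none totals below 7.
Greedy by coverage-per-cost would pick K3, K5, K4 for 10 — worse than the optimum 7.

7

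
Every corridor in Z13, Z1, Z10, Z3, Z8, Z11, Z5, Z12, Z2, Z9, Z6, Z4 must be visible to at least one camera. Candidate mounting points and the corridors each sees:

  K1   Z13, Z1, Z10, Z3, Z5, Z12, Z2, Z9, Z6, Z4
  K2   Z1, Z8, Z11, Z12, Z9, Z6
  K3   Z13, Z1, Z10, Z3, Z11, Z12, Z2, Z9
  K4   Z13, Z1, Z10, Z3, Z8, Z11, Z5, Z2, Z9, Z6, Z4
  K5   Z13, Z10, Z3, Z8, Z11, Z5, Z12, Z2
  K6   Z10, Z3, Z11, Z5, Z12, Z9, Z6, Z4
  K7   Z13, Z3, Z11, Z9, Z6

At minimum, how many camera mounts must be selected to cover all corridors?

K1, K2 together cover {Z13, Z1, Z10, Z3, Z8, Z11, Z5, Z12, Z2, Z9, Z6, Z4} — every corridor.
No single camera mount contains all 12 corridors, so 2 is optimal.

2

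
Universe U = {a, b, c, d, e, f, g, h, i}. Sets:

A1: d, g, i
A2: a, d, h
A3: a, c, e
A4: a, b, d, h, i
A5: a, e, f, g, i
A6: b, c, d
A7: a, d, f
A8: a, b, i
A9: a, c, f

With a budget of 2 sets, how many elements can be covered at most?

8

Choosing A4, A5 covers {a, b, d, e, f, g, h, i} — 8 elements.
No choice of 2 sets does better; here c is left uncovered.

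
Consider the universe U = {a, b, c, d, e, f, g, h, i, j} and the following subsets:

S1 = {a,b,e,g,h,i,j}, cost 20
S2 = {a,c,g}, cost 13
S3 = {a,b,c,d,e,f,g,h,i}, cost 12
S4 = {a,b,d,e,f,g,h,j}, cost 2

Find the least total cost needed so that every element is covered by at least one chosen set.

S3, S4 cover every element at cost 12 + 2 = 14.
Any cover uses at least 2 sets; among all covering selections none totals below 14.

14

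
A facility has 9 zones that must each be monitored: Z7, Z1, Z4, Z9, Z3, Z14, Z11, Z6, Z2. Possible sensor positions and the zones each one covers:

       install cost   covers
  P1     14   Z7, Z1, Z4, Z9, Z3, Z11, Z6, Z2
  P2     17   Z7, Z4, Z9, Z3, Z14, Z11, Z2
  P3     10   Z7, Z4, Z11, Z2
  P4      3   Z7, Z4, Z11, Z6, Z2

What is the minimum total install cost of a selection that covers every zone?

P1, P2 cover every zone at install cost 14 + 17 = 31.
Any cover uses at least 2 sensor positions; among all covering selections none totals below 31.
Greedy by coverage-per-install cost would pick P4, P1, P2 for 34 — worse than the optimum 31.

31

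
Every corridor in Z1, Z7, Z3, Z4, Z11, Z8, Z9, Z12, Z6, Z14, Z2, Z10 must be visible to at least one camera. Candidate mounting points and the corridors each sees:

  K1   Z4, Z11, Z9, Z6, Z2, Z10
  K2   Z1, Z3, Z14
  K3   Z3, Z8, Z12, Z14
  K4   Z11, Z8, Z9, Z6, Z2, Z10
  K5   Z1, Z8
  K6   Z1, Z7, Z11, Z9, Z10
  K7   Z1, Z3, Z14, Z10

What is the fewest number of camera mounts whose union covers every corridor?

K1, K3, K6 together cover {Z1, Z7, Z3, Z4, Z11, Z8, Z9, Z12, Z6, Z14, Z2, Z10} — every corridor.
No 2 of the 7 camera mounts cover everything (all 21 pairs fall short), so 3 is minimum.

3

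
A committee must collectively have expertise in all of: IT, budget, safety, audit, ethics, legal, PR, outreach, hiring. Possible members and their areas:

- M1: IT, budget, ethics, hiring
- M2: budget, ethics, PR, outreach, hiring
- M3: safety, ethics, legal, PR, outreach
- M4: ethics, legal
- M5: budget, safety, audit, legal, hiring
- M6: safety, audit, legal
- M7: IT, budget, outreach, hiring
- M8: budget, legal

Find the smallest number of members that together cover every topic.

M1, M2, M5 together cover {IT, budget, safety, audit, ethics, legal, PR, outreach, hiring} — every topic.
No 2 of the 8 members cover everything (all 28 pairs fall short), so 3 is minimum.

3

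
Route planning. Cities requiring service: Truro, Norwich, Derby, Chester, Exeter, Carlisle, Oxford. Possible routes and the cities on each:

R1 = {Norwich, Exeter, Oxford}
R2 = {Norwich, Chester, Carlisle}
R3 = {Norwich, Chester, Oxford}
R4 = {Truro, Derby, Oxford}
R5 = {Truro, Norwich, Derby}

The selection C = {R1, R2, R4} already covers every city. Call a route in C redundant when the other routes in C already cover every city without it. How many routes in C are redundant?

Drop R1: Exeter uncovered — not redundant.
Drop R2: Chester, Carlisle uncovered — not redundant.
Drop R4: Truro, Derby uncovered — not redundant.
None of the routes in C is redundant.

0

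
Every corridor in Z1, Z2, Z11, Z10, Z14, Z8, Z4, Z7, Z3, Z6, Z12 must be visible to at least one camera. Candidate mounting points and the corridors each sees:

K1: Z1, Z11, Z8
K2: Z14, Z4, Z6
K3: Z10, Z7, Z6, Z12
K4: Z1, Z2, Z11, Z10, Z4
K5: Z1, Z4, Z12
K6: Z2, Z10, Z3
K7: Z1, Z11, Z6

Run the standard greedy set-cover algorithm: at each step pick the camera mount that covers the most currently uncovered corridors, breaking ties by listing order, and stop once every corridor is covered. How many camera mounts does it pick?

Pick 1: K4 covers 5 new corridors (Z1, Z2, Z11, Z10, Z4).
Pick 2: K3 covers 3 new corridors (Z7, Z6, Z12).
Pick 3: K1 covers 1 new corridors (Z8).
Pick 4: K2 covers 1 new corridors (Z14).
Pick 5: K6 covers 1 new corridors (Z3).
Greedy uses 5 camera mounts. (The true minimum is 4.)

5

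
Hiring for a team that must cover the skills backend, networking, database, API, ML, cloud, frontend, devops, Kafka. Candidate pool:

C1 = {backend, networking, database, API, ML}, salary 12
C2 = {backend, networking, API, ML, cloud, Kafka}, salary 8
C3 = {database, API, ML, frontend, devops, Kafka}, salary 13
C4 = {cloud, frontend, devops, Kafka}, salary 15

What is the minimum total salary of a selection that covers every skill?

21

C2, C3 cover every skill at salary 8 + 13 = 21.
Any cover uses at least 2 candidates; among all covering selections none totals below 21.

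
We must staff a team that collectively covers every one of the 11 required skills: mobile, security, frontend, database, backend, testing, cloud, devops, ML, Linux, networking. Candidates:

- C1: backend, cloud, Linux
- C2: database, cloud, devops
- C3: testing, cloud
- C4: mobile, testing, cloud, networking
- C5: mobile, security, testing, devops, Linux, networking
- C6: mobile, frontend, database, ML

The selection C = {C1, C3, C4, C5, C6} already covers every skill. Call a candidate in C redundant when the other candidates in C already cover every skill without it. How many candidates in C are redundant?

Drop C1: backend uncovered — not redundant.
Drop C3: the rest still cover every skill — redundant.
Drop C4: the rest still cover every skill — redundant.
Drop C5: security, devops uncovered — not redundant.
Drop C6: frontend, database, ML uncovered — not redundant.
2 redundant: C3, C4.

2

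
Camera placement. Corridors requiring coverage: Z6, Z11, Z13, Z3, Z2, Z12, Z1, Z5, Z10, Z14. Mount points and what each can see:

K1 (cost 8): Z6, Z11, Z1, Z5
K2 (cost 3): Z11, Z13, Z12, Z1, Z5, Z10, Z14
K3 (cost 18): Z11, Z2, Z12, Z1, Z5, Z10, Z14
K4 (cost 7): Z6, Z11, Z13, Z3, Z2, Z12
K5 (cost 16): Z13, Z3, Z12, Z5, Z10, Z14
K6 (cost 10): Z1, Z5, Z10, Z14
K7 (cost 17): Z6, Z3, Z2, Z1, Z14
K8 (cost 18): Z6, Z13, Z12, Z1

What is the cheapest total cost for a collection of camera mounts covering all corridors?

10

K2, K4 cover every corridor at cost 3 + 7 = 10.
Any cover uses at least 2 camera mounts; among all covering selections none totals below 10.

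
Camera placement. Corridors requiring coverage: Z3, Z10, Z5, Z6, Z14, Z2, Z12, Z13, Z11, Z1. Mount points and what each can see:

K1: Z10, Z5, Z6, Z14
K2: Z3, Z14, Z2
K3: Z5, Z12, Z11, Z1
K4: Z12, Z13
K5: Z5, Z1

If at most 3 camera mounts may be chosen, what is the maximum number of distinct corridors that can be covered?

9

Choosing K1, K2, K3 covers {Z3, Z10, Z5, Z6, Z14, Z2, Z12, Z11, Z1} — 9 corridors.
No choice of 3 camera mounts does better; here Z13 is left uncovered.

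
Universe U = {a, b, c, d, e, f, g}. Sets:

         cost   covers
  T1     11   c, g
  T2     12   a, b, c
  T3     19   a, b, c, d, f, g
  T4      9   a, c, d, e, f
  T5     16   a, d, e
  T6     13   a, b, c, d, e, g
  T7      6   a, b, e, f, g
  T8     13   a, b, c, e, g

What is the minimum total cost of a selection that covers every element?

15

T4, T7 cover every element at cost 9 + 6 = 15.
Any cover uses at least 2 sets; among all covering selections none totals below 15.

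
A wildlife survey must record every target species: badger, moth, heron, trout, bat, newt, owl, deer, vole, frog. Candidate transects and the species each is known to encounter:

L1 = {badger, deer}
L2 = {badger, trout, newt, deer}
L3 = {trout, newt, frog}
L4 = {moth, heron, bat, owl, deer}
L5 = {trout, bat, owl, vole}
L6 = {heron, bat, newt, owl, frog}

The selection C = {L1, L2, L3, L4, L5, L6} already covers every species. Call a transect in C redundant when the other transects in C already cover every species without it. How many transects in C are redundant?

Drop L1: the rest still cover every species — redundant.
Drop L2: the rest still cover every species — redundant.
Drop L3: the rest still cover every species — redundant.
Drop L4: moth uncovered — not redundant.
Drop L5: vole uncovered — not redundant.
Drop L6: the rest still cover every species — redundant.
4 redundant: L1, L2, L3, L6.

4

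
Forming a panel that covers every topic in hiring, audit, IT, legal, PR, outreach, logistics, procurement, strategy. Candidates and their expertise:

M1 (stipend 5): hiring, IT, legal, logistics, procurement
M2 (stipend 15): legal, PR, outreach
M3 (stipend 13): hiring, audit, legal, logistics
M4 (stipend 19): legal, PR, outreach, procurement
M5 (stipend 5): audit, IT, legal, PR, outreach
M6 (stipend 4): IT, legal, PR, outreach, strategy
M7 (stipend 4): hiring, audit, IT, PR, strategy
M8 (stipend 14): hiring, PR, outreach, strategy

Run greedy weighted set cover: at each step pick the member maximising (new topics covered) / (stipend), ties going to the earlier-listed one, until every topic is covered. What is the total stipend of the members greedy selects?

13

Pick 1: M6 adds 5 new (IT, legal, PR, outreach, strategy) at stipend 4 (ratio 5/4).
Pick 2: M1 adds 3 new (hiring, logistics, procurement) at stipend 5 (ratio 3/5).
Pick 3: M7 adds 1 new (audit) at stipend 4 (ratio 1/4).
Greedy total stipend: 4 + 5 + 4 = 13.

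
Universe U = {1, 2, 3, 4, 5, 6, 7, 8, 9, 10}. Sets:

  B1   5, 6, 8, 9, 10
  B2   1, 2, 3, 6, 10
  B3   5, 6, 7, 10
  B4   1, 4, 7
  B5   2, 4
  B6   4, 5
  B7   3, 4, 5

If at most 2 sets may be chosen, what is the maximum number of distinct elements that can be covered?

8

Choosing B1, B2 covers {1, 2, 3, 5, 6, 8, 9, 10} — 8 elements.
No choice of 2 sets does better; here 4, 7 are left uncovered.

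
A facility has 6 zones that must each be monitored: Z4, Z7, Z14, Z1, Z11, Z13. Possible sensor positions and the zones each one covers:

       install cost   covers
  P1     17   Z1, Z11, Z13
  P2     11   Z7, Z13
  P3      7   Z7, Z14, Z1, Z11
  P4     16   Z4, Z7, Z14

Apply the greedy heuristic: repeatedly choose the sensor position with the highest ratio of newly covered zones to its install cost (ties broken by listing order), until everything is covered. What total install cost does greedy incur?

34

Pick 1: P3 adds 4 new (Z7, Z14, Z1, Z11) at install cost 7 (ratio 4/7).
Pick 2: P2 adds 1 new (Z13) at install cost 11 (ratio 1/11).
Pick 3: P4 adds 1 new (Z4) at install cost 16 (ratio 1/16).
Greedy total install cost: 7 + 11 + 16 = 34. (The true optimum is 33, so greedy overshoots here.)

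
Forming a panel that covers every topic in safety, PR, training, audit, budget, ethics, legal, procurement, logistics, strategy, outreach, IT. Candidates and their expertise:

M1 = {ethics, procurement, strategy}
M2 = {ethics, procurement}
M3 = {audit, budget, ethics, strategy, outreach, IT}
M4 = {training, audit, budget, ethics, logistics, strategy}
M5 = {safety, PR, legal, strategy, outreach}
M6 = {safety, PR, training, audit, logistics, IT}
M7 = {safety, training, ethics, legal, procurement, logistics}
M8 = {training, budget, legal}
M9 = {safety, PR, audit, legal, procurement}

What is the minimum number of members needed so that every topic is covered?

3

M3, M4, M9 together cover {safety, PR, training, audit, budget, ethics, legal, procurement, logistics, strategy, outreach, IT} — every topic.
No 2 of the 9 members cover everything (all 36 pairs fall short), so 3 is minimum.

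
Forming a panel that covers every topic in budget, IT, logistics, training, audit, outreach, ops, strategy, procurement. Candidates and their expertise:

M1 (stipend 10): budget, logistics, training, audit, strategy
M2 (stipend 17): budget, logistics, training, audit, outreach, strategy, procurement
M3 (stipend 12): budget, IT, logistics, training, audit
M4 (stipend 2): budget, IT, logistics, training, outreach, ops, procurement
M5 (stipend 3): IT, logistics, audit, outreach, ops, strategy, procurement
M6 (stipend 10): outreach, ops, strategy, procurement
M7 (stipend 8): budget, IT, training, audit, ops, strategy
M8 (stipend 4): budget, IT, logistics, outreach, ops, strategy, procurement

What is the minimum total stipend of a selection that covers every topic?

5

M4, M5 cover every topic at stipend 2 + 3 = 5.
Any cover uses at least 2 members; among all covering selections none totals below 5.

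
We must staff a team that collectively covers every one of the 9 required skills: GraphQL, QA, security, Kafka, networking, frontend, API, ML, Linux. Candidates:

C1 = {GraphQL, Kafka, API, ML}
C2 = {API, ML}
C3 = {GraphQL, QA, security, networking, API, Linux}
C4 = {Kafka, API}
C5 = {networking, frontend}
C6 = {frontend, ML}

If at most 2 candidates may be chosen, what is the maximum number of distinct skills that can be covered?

8

Choosing C1, C3 covers {GraphQL, QA, security, Kafka, networking, API, ML, Linux} — 8 skills.
No choice of 2 candidates does better; here frontend is left uncovered.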